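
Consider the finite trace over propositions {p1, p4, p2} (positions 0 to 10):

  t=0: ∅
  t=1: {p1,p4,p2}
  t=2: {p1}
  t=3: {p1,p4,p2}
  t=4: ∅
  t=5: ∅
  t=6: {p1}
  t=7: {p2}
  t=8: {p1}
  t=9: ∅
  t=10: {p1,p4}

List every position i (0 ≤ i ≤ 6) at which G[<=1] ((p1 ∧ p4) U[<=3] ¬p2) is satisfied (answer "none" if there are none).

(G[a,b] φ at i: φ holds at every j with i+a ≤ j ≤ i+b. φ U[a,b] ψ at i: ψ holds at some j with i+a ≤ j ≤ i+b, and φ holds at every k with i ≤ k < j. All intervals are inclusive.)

0, 1, 2, 3, 4, 5

Evaluate at each i in [0,6]:
  i=0: ✓ (all of [0,1])
  i=1: ✓ (all of [1,2])
  i=2: ✓ (all of [2,3])
  i=3: ✓ (all of [3,4])
  i=4: ✓ (all of [4,5])
  i=5: ✓ (all of [5,6])
  i=6: ✗ (fails at j=7)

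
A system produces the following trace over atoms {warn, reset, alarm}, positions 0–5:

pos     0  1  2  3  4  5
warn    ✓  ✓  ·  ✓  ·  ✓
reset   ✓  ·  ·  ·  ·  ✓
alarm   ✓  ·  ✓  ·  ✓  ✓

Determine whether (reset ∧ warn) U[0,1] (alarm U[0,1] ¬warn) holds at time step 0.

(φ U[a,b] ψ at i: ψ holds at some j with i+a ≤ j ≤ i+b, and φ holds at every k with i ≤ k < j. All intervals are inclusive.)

Need some j in [0,1] with (alarm U[0,1] ¬warn), and (reset ∧ warn) at every k in [0,j-1].
  j=0: (alarm U[0,1] ¬warn) — fails.
  j=1: (alarm U[0,1] ¬warn) — fails.
No j in the window works → until fails.

No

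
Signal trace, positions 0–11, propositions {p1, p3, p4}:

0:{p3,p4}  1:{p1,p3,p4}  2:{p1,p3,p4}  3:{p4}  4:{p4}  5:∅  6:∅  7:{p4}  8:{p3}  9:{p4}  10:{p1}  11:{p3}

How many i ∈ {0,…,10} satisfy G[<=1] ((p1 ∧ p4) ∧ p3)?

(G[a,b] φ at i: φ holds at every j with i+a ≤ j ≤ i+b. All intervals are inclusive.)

Evaluate at each i in [0,10]:
  i=0: ✗ (fails at j=0)
  i=1: ✓ (all of [1,2])
  i=2: ✗ (fails at j=3)
  i=3: ✗ (fails at j=3)
  i=4: ✗ (fails at j=4)
  i=5: ✗ (fails at j=5)
  i=6: ✗ (fails at j=6)
  i=7: ✗ (fails at j=7)
  i=8: ✗ (fails at j=8)
  i=9: ✗ (fails at j=9)
  i=10: ✗ (fails at j=10)
Positions where it holds: {1} → 1.

1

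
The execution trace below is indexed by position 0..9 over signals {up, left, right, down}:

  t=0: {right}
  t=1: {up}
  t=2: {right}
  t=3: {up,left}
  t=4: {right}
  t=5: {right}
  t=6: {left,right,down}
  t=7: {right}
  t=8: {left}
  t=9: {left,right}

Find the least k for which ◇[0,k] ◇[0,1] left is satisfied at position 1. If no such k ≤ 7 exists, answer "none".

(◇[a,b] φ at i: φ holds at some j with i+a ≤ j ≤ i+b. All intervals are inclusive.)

1

Scan j = 1,2,… for ◇[0,1] left:
  j=1: fails
  j=2: holds
First hit at j=2, so smallest k = 2-1 = 1.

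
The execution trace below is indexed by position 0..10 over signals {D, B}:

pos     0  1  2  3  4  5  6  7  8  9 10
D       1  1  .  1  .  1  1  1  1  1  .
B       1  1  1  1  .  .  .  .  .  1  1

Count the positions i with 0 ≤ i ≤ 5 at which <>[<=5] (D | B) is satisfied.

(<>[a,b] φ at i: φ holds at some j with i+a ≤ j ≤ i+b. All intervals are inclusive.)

6

Evaluate at each i in [0,5]:
  i=0: ✓ (witness j=0)
  i=1: ✓ (witness j=1)
  i=2: ✓ (witness j=2)
  i=3: ✓ (witness j=3)
  i=4: ✓ (witness j=5)
  i=5: ✓ (witness j=5)
Positions where it holds: {0, 1, 2, 3, 4, 5} → 6.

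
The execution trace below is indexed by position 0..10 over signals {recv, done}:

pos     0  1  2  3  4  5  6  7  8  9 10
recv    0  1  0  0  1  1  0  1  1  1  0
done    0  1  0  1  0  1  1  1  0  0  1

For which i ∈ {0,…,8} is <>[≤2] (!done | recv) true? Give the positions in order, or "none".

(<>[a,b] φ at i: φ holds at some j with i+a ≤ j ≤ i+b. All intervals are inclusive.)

0, 1, 2, 3, 4, 5, 6, 7, 8

Evaluate at each i in [0,8]:
  i=0: ✓ (witness j=0)
  i=1: ✓ (witness j=1)
  i=2: ✓ (witness j=2)
  i=3: ✓ (witness j=4)
  i=4: ✓ (witness j=4)
  i=5: ✓ (witness j=5)
  i=6: ✓ (witness j=7)
  i=7: ✓ (witness j=7)
  i=8: ✓ (witness j=8)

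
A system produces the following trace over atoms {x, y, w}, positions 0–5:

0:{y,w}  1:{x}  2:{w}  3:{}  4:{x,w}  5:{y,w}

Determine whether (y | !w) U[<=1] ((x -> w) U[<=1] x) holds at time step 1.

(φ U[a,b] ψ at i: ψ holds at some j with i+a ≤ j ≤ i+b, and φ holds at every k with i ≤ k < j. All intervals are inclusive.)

Need some j in [1,2] with ((x -> w) U[<=1] x), and (y | !w) at every k in [1,j-1].
  j=1: ((x -> w) U[<=1] x) holds; no prefix to check → satisfied.

Yes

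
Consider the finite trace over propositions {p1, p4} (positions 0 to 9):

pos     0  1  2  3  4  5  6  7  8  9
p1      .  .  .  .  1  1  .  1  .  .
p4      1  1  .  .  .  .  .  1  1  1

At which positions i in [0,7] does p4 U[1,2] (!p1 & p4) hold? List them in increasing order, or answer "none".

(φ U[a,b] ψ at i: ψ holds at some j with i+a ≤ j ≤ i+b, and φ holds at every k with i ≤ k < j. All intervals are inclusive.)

Evaluate at each i in [0,7]:
  i=0: ✓ (rhs at j=1; lhs holds on [0,0])
  i=1: ✗ (no rhs in [2,3])
  i=2: ✗ (no rhs in [3,4])
  i=3: ✗ (no rhs in [4,5])
  i=4: ✗ (no rhs in [5,6])
  i=5: ✗ (no rhs in [6,7])
  i=6: ✗ (lhs fails at k=6 before rhs at j=8)
  i=7: ✓ (rhs at j=8; lhs holds on [7,7])

0, 7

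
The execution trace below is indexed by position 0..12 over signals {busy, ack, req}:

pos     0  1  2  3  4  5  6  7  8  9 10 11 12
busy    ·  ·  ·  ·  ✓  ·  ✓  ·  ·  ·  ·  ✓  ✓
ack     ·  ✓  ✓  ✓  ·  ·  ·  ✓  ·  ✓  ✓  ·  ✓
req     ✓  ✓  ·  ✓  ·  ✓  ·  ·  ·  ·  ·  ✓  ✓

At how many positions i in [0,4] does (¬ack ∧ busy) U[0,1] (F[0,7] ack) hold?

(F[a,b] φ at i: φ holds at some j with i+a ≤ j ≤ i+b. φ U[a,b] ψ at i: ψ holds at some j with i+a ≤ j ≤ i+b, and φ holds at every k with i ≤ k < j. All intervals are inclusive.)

Evaluate at each i in [0,4]:
  i=0: ✓ (rhs at j=0)
  i=1: ✓ (rhs at j=1)
  i=2: ✓ (rhs at j=2)
  i=3: ✓ (rhs at j=3)
  i=4: ✓ (rhs at j=4)
Positions where it holds: {0, 1, 2, 3, 4} → 5.

5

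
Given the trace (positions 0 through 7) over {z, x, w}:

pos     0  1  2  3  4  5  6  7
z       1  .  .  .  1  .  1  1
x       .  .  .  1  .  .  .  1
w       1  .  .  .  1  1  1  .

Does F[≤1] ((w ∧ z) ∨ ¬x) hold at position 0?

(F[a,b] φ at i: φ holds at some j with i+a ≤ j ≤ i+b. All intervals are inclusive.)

Holds

Check ((w ∧ z) ∨ ¬x) at each j in [0,1]:
  j=0: true
  j=1: true
Found at j=0 → formula holds.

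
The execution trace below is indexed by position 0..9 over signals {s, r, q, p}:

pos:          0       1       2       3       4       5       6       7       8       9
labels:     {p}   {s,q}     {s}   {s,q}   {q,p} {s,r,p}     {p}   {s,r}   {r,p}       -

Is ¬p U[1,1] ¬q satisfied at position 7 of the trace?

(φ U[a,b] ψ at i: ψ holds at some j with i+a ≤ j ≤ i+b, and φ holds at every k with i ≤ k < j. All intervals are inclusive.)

True

Need some j in [8,8] with ¬q, and ¬p at every k in [7,j-1].
  j=8: ¬q holds; ¬p holds at every k in [7,7] → satisfied.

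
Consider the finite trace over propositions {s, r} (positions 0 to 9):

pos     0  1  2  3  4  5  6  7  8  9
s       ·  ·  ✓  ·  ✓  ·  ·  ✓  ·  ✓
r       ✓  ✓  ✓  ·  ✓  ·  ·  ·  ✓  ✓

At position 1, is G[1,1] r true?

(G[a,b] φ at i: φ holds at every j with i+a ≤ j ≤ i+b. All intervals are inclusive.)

Check r at every j in [2,2]:
  j=2: true
All positions satisfy it → formula holds.

Holds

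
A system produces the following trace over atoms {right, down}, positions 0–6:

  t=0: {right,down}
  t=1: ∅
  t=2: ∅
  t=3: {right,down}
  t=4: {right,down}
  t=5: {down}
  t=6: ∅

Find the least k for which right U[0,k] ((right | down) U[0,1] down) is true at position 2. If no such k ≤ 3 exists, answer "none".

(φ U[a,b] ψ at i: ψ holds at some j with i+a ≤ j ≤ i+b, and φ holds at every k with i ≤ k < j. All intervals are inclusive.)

Need earliest j ≥ 2 with ((right | down) U[0,1] down), and right at every k in [2,j-1].
  j=2: rhs fails.
  j=3: rhs holds but lhs fails at k=2.
  j=4: rhs holds but lhs fails at k=2.
  j=5: rhs holds but lhs fails at k=2.
No witness within the range → none.

none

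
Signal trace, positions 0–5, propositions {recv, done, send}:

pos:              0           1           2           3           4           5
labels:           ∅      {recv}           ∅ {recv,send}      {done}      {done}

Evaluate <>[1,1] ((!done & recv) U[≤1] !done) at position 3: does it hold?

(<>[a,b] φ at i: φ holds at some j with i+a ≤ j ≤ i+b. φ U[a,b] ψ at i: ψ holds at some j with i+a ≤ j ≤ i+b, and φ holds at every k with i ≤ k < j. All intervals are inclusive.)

No

Check ((!done & recv) U[≤1] !done) at each j in [4,4]:
  j=4: fails
No position in the window satisfies it → formula fails.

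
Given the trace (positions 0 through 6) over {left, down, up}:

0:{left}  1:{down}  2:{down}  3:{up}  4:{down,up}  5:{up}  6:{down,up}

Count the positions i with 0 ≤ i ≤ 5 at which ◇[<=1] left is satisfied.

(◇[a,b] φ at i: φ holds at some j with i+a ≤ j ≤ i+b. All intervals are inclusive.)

1

Evaluate at each i in [0,5]:
  i=0: ✓ (witness j=0)
  i=1: ✗ (none in [1,2])
  i=2: ✗ (none in [2,3])
  i=3: ✗ (none in [3,4])
  i=4: ✗ (none in [4,5])
  i=5: ✗ (none in [5,6])
Positions where it holds: {0} → 1.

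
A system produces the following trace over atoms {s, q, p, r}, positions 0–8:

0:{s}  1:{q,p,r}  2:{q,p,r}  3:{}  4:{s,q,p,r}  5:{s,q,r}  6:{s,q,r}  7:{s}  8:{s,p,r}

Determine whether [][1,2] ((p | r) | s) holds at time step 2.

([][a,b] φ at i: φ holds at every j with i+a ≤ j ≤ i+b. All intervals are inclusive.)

False

Check ((p | r) | s) at every j in [3,4]:
  j=3: false
  j=4: true
Fails at j=3 → formula fails.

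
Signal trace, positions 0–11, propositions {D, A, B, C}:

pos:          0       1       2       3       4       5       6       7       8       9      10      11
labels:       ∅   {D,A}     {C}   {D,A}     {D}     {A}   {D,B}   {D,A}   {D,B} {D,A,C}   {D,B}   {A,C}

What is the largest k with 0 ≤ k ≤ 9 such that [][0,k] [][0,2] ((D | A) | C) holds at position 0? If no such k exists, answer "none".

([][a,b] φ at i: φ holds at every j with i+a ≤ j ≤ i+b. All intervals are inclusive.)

[][0,2] ((D | A) | C) must hold from j=0 onward; find where it first fails.
  j=0: fails → no k works.

none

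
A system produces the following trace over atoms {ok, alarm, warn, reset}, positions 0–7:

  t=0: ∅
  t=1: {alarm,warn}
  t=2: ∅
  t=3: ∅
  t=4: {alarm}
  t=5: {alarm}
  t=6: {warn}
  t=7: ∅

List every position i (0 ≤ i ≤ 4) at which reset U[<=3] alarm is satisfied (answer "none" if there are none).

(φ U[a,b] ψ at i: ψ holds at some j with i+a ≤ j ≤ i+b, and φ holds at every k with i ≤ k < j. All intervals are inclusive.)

Evaluate at each i in [0,4]:
  i=0: ✗ (lhs fails at k=0 before rhs at j=1)
  i=1: ✓ (rhs at j=1)
  i=2: ✗ (lhs fails at k=2 before rhs at j=4)
  i=3: ✗ (lhs fails at k=3 before rhs at j=4)
  i=4: ✓ (rhs at j=4)

1, 4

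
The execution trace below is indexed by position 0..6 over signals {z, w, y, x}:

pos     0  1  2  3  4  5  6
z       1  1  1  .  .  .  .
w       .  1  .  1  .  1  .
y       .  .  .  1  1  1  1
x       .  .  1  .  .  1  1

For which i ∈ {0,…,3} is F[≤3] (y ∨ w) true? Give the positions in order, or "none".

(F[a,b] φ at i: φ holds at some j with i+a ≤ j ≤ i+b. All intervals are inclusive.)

0, 1, 2, 3

Evaluate at each i in [0,3]:
  i=0: ✓ (witness j=1)
  i=1: ✓ (witness j=1)
  i=2: ✓ (witness j=3)
  i=3: ✓ (witness j=3)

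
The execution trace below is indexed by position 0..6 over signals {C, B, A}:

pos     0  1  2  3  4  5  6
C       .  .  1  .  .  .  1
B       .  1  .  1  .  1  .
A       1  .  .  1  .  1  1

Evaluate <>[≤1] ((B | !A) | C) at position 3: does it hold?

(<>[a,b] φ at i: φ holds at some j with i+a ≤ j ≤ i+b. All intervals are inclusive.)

Check ((B | !A) | C) at each j in [3,4]:
  j=3: true
  j=4: true
Found at j=3 → formula holds.

True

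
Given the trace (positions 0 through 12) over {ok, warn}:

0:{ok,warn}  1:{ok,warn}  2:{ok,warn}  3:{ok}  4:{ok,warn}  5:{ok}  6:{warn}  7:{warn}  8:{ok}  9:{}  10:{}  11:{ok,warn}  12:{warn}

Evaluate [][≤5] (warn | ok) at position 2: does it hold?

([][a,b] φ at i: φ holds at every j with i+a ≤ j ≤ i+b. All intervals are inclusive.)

True

Check (warn | ok) at every j in [2,7]:
  j=2: true
  j=3: true
  j=4: true
  j=5: true
  j=6: true
  j=7: true
All positions satisfy it → formula holds.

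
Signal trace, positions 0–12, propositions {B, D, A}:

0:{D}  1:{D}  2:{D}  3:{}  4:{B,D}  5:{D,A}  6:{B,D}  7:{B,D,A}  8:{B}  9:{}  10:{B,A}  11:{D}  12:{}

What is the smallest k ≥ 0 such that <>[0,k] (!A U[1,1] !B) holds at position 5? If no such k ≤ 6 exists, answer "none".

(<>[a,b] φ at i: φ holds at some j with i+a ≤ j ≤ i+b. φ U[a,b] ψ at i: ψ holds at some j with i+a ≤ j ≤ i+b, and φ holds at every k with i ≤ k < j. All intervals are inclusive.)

3

Scan j = 5,6,… for (!A U[1,1] !B):
  j=5: fails
  j=6: fails
  j=7: fails
  j=8: holds
First hit at j=8, so smallest k = 8-5 = 3.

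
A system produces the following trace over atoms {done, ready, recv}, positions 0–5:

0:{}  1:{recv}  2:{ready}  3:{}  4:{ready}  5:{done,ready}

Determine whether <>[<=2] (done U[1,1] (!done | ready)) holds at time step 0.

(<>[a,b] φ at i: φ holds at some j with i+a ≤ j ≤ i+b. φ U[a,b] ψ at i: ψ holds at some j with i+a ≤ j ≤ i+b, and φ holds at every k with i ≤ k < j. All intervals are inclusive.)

No

Check (done U[1,1] (!done | ready)) at each j in [0,2]:
  j=0: fails
  j=1: fails
  j=2: fails
No position in the window satisfies it → formula fails.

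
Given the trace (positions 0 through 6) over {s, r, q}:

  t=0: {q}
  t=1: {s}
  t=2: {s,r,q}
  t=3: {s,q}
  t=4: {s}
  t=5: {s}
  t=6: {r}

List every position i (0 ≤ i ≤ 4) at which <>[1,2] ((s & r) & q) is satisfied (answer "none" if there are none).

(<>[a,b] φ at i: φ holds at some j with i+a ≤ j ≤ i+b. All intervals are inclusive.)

0, 1

Evaluate at each i in [0,4]:
  i=0: ✓ (witness j=2)
  i=1: ✓ (witness j=2)
  i=2: ✗ (none in [3,4])
  i=3: ✗ (none in [4,5])
  i=4: ✗ (none in [5,6])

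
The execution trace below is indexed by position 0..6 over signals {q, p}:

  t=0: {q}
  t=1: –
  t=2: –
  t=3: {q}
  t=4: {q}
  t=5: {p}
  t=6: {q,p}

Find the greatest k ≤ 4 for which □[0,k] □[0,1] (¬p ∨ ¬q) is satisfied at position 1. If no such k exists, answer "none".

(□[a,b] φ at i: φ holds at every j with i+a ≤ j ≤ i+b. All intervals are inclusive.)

□[0,1] (¬p ∨ ¬q) must hold from j=1 onward; find where it first fails.
  j=1: holds
  j=2: holds
  j=3: holds
  j=4: holds
  j=5: fails
Holds on [1,4], so largest k = 3.

3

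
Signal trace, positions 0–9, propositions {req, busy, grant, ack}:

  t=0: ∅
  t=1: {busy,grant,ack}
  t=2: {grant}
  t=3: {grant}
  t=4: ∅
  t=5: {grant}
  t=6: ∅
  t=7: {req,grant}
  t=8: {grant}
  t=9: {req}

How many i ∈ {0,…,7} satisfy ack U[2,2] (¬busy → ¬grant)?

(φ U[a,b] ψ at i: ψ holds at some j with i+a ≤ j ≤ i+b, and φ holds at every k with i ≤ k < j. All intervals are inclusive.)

0

Evaluate at each i in [0,7]:
  i=0: ✗ (no rhs in [2,2])
  i=1: ✗ (no rhs in [3,3])
  i=2: ✗ (lhs fails at k=2 before rhs at j=4)
  i=3: ✗ (no rhs in [5,5])
  i=4: ✗ (lhs fails at k=4 before rhs at j=6)
  i=5: ✗ (no rhs in [7,7])
  i=6: ✗ (no rhs in [8,8])
  i=7: ✗ (lhs fails at k=7 before rhs at j=9)
Positions where it holds: {} → 0.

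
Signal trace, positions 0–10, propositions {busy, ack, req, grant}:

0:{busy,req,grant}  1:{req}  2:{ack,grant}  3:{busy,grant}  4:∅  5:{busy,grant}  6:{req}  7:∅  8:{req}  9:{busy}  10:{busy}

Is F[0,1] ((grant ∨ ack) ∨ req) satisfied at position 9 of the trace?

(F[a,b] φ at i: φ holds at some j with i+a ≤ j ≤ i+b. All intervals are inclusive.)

Check ((grant ∨ ack) ∨ req) at each j in [9,10]:
  j=9: false
  j=10: false
No position in the window satisfies it → formula fails.

No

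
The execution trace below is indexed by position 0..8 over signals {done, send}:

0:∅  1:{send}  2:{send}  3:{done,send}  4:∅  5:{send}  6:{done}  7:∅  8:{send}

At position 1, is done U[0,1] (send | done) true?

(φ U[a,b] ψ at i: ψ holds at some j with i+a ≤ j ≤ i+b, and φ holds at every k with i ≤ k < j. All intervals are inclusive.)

True

Need some j in [1,2] with (send | done), and done at every k in [1,j-1].
  j=1: (send | done) holds; no prefix to check → satisfied.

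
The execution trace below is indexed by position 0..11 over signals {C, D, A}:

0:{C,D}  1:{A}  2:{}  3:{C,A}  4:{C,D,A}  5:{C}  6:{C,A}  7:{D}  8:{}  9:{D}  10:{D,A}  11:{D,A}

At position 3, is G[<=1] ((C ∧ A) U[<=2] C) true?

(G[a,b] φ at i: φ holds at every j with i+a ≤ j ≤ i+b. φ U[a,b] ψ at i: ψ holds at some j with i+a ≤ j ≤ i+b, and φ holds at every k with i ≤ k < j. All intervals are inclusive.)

Holds

Check ((C ∧ A) U[<=2] C) at every j in [3,4]:
  j=3: holds
  j=4: holds
All positions satisfy it → formula holds.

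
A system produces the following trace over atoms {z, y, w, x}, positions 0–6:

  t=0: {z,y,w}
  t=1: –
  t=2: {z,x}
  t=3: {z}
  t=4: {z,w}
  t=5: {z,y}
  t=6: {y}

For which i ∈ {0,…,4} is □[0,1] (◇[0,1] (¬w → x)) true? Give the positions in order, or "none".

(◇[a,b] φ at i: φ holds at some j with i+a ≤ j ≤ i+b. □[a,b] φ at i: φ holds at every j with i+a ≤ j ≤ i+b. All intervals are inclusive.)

Evaluate at each i in [0,4]:
  i=0: ✓ (all of [0,1])
  i=1: ✓ (all of [1,2])
  i=2: ✓ (all of [2,3])
  i=3: ✓ (all of [3,4])
  i=4: ✗ (fails at j=5)

0, 1, 2, 3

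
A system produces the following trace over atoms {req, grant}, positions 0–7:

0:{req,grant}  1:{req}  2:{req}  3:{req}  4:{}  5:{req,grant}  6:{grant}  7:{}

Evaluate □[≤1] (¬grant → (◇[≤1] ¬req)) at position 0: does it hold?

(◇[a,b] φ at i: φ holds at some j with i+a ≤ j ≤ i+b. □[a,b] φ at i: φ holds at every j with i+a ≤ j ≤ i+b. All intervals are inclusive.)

Check (¬grant → (◇[≤1] ¬req)) at every j in [0,1]:
  j=0: antecedent false → ✓
  j=1: antecedent true; consequent fails (none in [1,2]) → ✗
Fails at j=1 → formula fails.

False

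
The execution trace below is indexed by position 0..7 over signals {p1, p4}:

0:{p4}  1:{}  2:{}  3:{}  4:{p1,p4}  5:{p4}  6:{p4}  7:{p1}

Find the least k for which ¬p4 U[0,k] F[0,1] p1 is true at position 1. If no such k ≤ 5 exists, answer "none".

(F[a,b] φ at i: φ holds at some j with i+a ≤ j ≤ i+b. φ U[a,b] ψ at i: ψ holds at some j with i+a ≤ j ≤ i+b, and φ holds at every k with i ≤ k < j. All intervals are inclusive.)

Need earliest j ≥ 1 with F[0,1] p1, and ¬p4 at every k in [1,j-1].
  j=1: rhs fails.
  j=2: rhs fails.
  j=3: rhs holds; lhs holds on [1,2]. k = 2.

2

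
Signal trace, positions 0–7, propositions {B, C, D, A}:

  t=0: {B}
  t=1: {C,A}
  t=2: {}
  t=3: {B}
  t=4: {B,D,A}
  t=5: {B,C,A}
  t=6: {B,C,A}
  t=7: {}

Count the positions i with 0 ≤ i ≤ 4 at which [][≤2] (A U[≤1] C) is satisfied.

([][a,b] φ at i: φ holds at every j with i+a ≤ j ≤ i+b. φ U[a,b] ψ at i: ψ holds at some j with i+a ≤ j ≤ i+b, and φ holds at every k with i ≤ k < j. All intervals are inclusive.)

Evaluate at each i in [0,4]:
  i=0: ✗ (fails at j=0)
  i=1: ✗ (fails at j=2)
  i=2: ✗ (fails at j=2)
  i=3: ✗ (fails at j=3)
  i=4: ✓ (all of [4,6])
Positions where it holds: {4} → 1.

1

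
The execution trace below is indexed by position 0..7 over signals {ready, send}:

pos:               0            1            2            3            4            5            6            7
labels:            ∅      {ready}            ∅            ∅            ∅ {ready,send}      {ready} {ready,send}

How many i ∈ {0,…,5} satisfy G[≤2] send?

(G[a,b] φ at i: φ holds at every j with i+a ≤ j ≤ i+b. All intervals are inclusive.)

0

Evaluate at each i in [0,5]:
  i=0: ✗ (fails at j=0)
  i=1: ✗ (fails at j=1)
  i=2: ✗ (fails at j=2)
  i=3: ✗ (fails at j=3)
  i=4: ✗ (fails at j=4)
  i=5: ✗ (fails at j=6)
Positions where it holds: {} → 0.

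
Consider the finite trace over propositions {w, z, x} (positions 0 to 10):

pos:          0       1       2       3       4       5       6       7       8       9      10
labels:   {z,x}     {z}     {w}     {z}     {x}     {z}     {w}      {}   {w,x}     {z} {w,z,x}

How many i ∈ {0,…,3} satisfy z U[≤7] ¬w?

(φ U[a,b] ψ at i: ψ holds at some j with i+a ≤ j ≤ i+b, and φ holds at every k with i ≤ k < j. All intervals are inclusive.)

3

Evaluate at each i in [0,3]:
  i=0: ✓ (rhs at j=0)
  i=1: ✓ (rhs at j=1)
  i=2: ✗ (lhs fails at k=2 before rhs at j=3)
  i=3: ✓ (rhs at j=3)
Positions where it holds: {0, 1, 3} → 3.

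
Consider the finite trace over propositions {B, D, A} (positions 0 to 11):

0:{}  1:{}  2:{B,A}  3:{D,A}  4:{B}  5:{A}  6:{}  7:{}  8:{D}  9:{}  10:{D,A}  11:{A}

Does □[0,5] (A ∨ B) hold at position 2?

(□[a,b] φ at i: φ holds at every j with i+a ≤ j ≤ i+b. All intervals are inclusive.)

Check (A ∨ B) at every j in [2,7]:
  j=2: true
  j=3: true
  j=4: true
  j=5: true
  j=6: false
  j=7: false
Fails at j=6 → formula fails.

No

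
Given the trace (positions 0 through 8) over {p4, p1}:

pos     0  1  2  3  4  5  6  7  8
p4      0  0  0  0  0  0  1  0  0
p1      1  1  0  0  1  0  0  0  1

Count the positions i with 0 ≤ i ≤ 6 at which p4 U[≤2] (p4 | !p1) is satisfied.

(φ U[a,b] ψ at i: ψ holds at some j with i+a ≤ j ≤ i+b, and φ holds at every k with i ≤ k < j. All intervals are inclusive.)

4

Evaluate at each i in [0,6]:
  i=0: ✗ (lhs fails at k=0 before rhs at j=2)
  i=1: ✗ (lhs fails at k=1 before rhs at j=2)
  i=2: ✓ (rhs at j=2)
  i=3: ✓ (rhs at j=3)
  i=4: ✗ (lhs fails at k=4 before rhs at j=5)
  i=5: ✓ (rhs at j=5)
  i=6: ✓ (rhs at j=6)
Positions where it holds: {2, 3, 5, 6} → 4.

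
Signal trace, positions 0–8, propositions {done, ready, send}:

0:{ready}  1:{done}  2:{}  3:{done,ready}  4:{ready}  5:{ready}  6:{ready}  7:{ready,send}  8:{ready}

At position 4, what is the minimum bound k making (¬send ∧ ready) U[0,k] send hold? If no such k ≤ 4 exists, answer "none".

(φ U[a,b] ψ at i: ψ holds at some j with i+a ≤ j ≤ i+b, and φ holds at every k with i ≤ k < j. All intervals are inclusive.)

Need earliest j ≥ 4 with send, and (¬send ∧ ready) at every k in [4,j-1].
  j=4: rhs fails.
  j=5: rhs fails.
  j=6: rhs fails.
  j=7: rhs holds; lhs holds on [4,6]. k = 3.

3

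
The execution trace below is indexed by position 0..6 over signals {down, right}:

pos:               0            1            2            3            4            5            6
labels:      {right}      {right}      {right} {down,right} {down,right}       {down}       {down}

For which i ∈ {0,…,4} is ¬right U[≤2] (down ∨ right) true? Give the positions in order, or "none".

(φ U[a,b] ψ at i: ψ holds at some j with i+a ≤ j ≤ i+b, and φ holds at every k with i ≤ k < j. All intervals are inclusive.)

0, 1, 2, 3, 4

Evaluate at each i in [0,4]:
  i=0: ✓ (rhs at j=0)
  i=1: ✓ (rhs at j=1)
  i=2: ✓ (rhs at j=2)
  i=3: ✓ (rhs at j=3)
  i=4: ✓ (rhs at j=4)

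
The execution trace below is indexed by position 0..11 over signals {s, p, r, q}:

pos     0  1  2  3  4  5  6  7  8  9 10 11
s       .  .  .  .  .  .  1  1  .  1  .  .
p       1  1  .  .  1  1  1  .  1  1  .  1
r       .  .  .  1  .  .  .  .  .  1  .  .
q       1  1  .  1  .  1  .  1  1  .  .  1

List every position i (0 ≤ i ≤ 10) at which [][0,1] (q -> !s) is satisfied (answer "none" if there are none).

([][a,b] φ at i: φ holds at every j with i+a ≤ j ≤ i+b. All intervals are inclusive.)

Evaluate at each i in [0,10]:
  i=0: ✓ (all of [0,1])
  i=1: ✓ (all of [1,2])
  i=2: ✓ (all of [2,3])
  i=3: ✓ (all of [3,4])
  i=4: ✓ (all of [4,5])
  i=5: ✓ (all of [5,6])
  i=6: ✗ (fails at j=7)
  i=7: ✗ (fails at j=7)
  i=8: ✓ (all of [8,9])
  i=9: ✓ (all of [9,10])
  i=10: ✓ (all of [10,11])

0, 1, 2, 3, 4, 5, 8, 9, 10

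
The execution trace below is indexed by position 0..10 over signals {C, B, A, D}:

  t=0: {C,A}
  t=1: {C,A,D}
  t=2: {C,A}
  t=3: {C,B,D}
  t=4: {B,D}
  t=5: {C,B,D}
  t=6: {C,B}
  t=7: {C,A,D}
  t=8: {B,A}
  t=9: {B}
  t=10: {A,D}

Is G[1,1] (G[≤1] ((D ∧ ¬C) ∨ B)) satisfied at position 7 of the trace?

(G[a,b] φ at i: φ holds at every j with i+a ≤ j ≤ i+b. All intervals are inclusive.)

Check G[≤1] ((D ∧ ¬C) ∨ B) at every j in [8,8]:
  j=8: holds on [8,9]
All positions satisfy it → formula holds.

Yes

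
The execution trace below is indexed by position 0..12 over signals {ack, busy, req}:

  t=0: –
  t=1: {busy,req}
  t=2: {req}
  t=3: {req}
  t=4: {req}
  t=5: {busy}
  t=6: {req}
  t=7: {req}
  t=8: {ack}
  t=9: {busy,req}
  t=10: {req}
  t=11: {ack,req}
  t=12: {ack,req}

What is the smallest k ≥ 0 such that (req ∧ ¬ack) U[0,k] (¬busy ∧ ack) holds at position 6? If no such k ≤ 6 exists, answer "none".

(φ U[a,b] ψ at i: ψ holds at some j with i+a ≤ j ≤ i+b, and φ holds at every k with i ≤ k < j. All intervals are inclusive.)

2

Need earliest j ≥ 6 with (¬busy ∧ ack), and (req ∧ ¬ack) at every k in [6,j-1].
  j=6: rhs fails.
  j=7: rhs fails.
  j=8: rhs holds; lhs holds on [6,7]. k = 2.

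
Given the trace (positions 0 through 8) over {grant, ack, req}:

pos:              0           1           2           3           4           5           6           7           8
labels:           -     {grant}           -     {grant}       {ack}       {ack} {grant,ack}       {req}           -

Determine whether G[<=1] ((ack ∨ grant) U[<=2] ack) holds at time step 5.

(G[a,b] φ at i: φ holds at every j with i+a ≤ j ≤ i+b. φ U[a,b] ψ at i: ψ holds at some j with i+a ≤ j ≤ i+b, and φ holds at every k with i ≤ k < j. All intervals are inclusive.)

Check ((ack ∨ grant) U[<=2] ack) at every j in [5,6]:
  j=5: holds
  j=6: holds
All positions satisfy it → formula holds.

True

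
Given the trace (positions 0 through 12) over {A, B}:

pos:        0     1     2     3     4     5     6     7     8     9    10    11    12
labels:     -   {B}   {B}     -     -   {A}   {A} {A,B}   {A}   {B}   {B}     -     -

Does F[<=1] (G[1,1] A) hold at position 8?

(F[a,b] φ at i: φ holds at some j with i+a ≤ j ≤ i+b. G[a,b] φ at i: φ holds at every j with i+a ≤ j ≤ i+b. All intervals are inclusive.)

False

Check G[1,1] A at each j in [8,9]:
  j=8: fails at 9
  j=9: fails at 10
No position in the window satisfies it → formula fails.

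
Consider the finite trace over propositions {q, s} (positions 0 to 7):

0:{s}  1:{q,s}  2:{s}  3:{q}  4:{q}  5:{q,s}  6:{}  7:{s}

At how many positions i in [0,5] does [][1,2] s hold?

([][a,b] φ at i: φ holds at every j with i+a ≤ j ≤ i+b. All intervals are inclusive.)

Evaluate at each i in [0,5]:
  i=0: ✓ (all of [1,2])
  i=1: ✗ (fails at j=3)
  i=2: ✗ (fails at j=3)
  i=3: ✗ (fails at j=4)
  i=4: ✗ (fails at j=6)
  i=5: ✗ (fails at j=6)
Positions where it holds: {0} → 1.

1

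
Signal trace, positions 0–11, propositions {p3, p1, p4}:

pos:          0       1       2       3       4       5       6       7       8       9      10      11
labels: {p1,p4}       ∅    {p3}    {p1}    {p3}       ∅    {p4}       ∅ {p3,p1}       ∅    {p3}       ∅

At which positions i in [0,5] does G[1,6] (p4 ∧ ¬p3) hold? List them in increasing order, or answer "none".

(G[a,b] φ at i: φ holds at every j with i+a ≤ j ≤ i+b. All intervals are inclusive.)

Evaluate at each i in [0,5]:
  i=0: ✗ (fails at j=1)
  i=1: ✗ (fails at j=2)
  i=2: ✗ (fails at j=3)
  i=3: ✗ (fails at j=4)
  i=4: ✗ (fails at j=5)
  i=5: ✗ (fails at j=7)

none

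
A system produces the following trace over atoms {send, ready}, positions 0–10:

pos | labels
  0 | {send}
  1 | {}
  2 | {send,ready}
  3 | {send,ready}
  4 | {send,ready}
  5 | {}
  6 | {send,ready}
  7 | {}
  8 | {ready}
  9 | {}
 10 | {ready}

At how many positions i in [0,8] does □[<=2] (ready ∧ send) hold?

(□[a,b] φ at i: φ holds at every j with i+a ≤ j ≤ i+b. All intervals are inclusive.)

1

Evaluate at each i in [0,8]:
  i=0: ✗ (fails at j=0)
  i=1: ✗ (fails at j=1)
  i=2: ✓ (all of [2,4])
  i=3: ✗ (fails at j=5)
  i=4: ✗ (fails at j=5)
  i=5: ✗ (fails at j=5)
  i=6: ✗ (fails at j=7)
  i=7: ✗ (fails at j=7)
  i=8: ✗ (fails at j=8)
Positions where it holds: {2} → 1.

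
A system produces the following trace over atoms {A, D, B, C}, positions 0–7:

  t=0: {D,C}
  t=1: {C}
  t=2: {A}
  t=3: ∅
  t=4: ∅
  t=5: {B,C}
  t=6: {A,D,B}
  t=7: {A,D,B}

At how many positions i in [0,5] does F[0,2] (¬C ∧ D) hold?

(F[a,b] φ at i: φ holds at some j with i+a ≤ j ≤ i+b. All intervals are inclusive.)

2

Evaluate at each i in [0,5]:
  i=0: ✗ (none in [0,2])
  i=1: ✗ (none in [1,3])
  i=2: ✗ (none in [2,4])
  i=3: ✗ (none in [3,5])
  i=4: ✓ (witness j=6)
  i=5: ✓ (witness j=6)
Positions where it holds: {4, 5} → 2.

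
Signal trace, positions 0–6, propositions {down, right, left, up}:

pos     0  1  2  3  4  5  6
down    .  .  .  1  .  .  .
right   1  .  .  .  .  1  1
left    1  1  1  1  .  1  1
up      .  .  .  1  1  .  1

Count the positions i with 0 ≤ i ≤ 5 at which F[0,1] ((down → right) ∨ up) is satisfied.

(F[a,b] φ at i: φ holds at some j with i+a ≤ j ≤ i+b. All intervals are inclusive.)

6

Evaluate at each i in [0,5]:
  i=0: ✓ (witness j=0)
  i=1: ✓ (witness j=1)
  i=2: ✓ (witness j=2)
  i=3: ✓ (witness j=3)
  i=4: ✓ (witness j=4)
  i=5: ✓ (witness j=5)
Positions where it holds: {0, 1, 2, 3, 4, 5} → 6.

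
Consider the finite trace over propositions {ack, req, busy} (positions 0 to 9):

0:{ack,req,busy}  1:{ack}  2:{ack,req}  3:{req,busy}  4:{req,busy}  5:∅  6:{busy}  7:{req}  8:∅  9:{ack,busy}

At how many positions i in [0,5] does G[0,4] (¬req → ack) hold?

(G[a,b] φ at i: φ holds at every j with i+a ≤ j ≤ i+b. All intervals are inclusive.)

Evaluate at each i in [0,5]:
  i=0: ✓ (all of [0,4])
  i=1: ✗ (fails at j=5)
  i=2: ✗ (fails at j=5)
  i=3: ✗ (fails at j=5)
  i=4: ✗ (fails at j=5)
  i=5: ✗ (fails at j=5)
Positions where it holds: {0} → 1.

1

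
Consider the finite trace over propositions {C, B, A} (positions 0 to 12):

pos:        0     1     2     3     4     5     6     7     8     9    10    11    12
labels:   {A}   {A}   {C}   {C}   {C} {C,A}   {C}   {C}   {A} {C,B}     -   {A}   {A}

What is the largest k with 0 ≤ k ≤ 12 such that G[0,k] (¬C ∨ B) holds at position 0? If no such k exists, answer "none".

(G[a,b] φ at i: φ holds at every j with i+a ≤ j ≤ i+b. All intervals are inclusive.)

1

(¬C ∨ B) must hold from j=0 onward; find where it first fails.
  j=0: holds
  j=1: holds
  j=2: fails
Holds on [0,1], so largest k = 1.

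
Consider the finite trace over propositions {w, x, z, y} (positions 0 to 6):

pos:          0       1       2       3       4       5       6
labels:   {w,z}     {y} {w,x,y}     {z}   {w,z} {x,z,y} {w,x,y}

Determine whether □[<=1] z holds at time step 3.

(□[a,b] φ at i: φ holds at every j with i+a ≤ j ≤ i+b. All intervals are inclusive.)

Yes

Check z at every j in [3,4]:
  j=3: true
  j=4: true
All positions satisfy it → formula holds.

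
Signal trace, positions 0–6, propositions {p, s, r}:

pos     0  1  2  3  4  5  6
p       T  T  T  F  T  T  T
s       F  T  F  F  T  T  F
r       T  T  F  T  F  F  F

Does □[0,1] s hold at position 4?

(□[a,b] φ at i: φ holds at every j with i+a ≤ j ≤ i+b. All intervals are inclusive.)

Check s at every j in [4,5]:
  j=4: true
  j=5: true
All positions satisfy it → formula holds.

Yes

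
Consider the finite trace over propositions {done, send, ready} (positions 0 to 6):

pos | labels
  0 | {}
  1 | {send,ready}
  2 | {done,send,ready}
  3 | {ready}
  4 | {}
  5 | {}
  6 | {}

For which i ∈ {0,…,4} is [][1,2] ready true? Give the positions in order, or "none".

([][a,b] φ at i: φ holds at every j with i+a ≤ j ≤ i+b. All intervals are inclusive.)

0, 1

Evaluate at each i in [0,4]:
  i=0: ✓ (all of [1,2])
  i=1: ✓ (all of [2,3])
  i=2: ✗ (fails at j=4)
  i=3: ✗ (fails at j=4)
  i=4: ✗ (fails at j=5)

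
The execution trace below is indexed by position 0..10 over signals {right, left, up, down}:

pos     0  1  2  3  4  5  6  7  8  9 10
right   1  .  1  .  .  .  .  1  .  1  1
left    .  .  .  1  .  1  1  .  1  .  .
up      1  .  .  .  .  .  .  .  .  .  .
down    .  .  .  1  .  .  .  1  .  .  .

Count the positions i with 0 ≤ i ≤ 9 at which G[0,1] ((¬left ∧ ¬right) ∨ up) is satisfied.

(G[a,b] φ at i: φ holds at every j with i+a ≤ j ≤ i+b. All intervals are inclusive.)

1

Evaluate at each i in [0,9]:
  i=0: ✓ (all of [0,1])
  i=1: ✗ (fails at j=2)
  i=2: ✗ (fails at j=2)
  i=3: ✗ (fails at j=3)
  i=4: ✗ (fails at j=5)
  i=5: ✗ (fails at j=5)
  i=6: ✗ (fails at j=6)
  i=7: ✗ (fails at j=7)
  i=8: ✗ (fails at j=8)
  i=9: ✗ (fails at j=9)
Positions where it holds: {0} → 1.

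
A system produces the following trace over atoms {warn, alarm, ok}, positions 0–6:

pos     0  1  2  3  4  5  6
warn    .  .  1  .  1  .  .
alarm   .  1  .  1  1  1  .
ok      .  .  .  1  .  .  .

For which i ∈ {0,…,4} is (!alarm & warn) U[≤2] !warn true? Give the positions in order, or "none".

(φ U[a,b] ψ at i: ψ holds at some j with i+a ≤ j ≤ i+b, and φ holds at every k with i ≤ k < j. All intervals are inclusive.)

0, 1, 2, 3

Evaluate at each i in [0,4]:
  i=0: ✓ (rhs at j=0)
  i=1: ✓ (rhs at j=1)
  i=2: ✓ (rhs at j=3; lhs holds on [2,2])
  i=3: ✓ (rhs at j=3)
  i=4: ✗ (lhs fails at k=4 before rhs at j=5)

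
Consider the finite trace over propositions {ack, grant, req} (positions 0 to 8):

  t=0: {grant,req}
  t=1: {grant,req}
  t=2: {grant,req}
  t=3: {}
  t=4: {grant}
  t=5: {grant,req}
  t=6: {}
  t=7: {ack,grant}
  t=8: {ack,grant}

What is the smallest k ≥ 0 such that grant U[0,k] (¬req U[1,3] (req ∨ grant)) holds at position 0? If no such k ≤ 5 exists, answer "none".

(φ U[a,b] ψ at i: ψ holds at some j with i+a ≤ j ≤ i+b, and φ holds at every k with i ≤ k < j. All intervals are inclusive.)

Need earliest j ≥ 0 with (¬req U[1,3] (req ∨ grant)), and grant at every k in [0,j-1].
  j=0: rhs fails.
  j=1: rhs fails.
  j=2: rhs fails.
  j=3: rhs holds; lhs holds on [0,2]. k = 3.

3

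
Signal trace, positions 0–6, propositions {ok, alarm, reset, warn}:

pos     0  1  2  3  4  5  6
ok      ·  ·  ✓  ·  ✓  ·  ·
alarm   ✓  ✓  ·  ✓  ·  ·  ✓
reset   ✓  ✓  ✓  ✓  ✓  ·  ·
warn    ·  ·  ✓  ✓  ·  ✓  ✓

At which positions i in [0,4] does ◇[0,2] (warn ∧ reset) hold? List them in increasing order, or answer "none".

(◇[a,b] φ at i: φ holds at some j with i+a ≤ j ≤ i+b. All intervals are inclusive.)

0, 1, 2, 3

Evaluate at each i in [0,4]:
  i=0: ✓ (witness j=2)
  i=1: ✓ (witness j=2)
  i=2: ✓ (witness j=2)
  i=3: ✓ (witness j=3)
  i=4: ✗ (none in [4,6])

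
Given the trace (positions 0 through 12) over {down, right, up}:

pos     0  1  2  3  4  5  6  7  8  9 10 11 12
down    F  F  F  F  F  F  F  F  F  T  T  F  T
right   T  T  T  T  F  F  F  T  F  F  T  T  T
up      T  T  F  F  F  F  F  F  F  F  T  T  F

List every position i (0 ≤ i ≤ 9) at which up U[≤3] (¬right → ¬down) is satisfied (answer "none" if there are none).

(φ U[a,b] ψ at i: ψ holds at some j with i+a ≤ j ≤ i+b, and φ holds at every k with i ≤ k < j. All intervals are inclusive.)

0, 1, 2, 3, 4, 5, 6, 7, 8

Evaluate at each i in [0,9]:
  i=0: ✓ (rhs at j=0)
  i=1: ✓ (rhs at j=1)
  i=2: ✓ (rhs at j=2)
  i=3: ✓ (rhs at j=3)
  i=4: ✓ (rhs at j=4)
  i=5: ✓ (rhs at j=5)
  i=6: ✓ (rhs at j=6)
  i=7: ✓ (rhs at j=7)
  i=8: ✓ (rhs at j=8)
  i=9: ✗ (lhs fails at k=9 before rhs at j=10)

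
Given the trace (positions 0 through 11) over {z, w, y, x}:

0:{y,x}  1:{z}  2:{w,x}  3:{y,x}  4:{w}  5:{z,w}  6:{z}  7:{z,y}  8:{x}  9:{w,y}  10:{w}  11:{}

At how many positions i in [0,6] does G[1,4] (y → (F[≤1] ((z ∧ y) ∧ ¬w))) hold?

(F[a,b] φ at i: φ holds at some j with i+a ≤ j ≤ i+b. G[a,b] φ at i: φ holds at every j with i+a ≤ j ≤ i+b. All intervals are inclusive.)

Evaluate at each i in [0,6]:
  i=0: ✗ (fails at j=3)
  i=1: ✗ (fails at j=3)
  i=2: ✗ (fails at j=3)
  i=3: ✓ (all of [4,7])
  i=4: ✓ (all of [5,8])
  i=5: ✗ (fails at j=9)
  i=6: ✗ (fails at j=9)
Positions where it holds: {3, 4} → 2.

2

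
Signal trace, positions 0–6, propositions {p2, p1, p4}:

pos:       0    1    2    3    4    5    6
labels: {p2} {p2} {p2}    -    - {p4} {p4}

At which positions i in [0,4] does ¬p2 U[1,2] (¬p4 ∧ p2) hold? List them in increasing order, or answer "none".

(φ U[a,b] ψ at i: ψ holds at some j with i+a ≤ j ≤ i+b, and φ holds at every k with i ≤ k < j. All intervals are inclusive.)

Evaluate at each i in [0,4]:
  i=0: ✗ (lhs fails at k=0 before rhs at j=1)
  i=1: ✗ (lhs fails at k=1 before rhs at j=2)
  i=2: ✗ (no rhs in [3,4])
  i=3: ✗ (no rhs in [4,5])
  i=4: ✗ (no rhs in [5,6])

none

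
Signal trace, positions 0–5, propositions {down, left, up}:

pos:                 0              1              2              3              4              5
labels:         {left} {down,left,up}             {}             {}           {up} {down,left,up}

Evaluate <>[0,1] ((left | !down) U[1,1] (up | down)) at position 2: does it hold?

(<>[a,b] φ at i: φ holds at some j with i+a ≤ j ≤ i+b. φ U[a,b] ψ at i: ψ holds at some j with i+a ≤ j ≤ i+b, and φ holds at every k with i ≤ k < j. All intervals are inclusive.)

Holds

Check ((left | !down) U[1,1] (up | down)) at each j in [2,3]:
  j=2: fails
  j=3: holds
Found at j=3 → formula holds.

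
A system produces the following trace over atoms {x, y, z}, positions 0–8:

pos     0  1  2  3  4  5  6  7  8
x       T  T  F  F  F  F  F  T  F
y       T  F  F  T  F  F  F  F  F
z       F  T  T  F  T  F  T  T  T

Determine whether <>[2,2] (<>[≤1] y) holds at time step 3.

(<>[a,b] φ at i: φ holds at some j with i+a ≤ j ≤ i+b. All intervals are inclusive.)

Does not hold

Check <>[≤1] y at each j in [5,5]:
  j=5: fails (none in [5,6])
No position in the window satisfies it → formula fails.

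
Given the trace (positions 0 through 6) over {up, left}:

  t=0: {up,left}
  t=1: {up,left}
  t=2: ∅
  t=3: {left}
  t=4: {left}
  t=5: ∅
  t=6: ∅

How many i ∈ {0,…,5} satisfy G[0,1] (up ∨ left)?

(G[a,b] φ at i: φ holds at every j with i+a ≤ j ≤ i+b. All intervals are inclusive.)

Evaluate at each i in [0,5]:
  i=0: ✓ (all of [0,1])
  i=1: ✗ (fails at j=2)
  i=2: ✗ (fails at j=2)
  i=3: ✓ (all of [3,4])
  i=4: ✗ (fails at j=5)
  i=5: ✗ (fails at j=5)
Positions where it holds: {0, 3} → 2.

2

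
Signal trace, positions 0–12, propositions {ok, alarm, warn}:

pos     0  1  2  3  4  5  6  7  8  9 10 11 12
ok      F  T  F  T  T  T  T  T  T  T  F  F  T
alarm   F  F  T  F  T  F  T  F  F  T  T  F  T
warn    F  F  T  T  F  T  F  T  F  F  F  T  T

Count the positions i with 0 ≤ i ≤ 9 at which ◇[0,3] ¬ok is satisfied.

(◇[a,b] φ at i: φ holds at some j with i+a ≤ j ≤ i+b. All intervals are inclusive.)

Evaluate at each i in [0,9]:
  i=0: ✓ (witness j=0)
  i=1: ✓ (witness j=2)
  i=2: ✓ (witness j=2)
  i=3: ✗ (none in [3,6])
  i=4: ✗ (none in [4,7])
  i=5: ✗ (none in [5,8])
  i=6: ✗ (none in [6,9])
  i=7: ✓ (witness j=10)
  i=8: ✓ (witness j=10)
  i=9: ✓ (witness j=10)
Positions where it holds: {0, 1, 2, 7, 8, 9} → 6.

6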